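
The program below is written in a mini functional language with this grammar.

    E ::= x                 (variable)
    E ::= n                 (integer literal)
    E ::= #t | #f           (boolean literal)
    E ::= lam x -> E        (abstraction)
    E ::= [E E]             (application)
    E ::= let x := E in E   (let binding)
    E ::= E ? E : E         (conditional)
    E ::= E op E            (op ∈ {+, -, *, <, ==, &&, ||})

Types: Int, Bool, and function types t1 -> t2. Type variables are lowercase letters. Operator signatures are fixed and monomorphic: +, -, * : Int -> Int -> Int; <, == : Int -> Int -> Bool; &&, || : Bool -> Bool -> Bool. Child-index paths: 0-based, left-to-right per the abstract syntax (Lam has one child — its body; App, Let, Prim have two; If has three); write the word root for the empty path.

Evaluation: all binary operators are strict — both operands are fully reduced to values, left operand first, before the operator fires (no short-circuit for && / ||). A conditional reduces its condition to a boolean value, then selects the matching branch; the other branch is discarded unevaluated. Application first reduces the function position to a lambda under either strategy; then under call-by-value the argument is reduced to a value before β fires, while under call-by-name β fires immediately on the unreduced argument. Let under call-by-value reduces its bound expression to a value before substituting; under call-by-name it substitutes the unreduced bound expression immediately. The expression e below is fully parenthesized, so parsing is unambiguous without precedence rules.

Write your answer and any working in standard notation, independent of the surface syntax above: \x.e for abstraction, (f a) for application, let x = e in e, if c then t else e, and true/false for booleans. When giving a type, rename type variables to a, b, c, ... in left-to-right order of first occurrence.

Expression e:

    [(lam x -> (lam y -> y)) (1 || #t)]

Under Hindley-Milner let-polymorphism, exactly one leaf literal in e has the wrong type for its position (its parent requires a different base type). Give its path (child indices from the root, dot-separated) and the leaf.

Answer: 1.0 : 1

Working:
y : b
\y._ : b -> b
\x._ : a -> b -> b
  unify Int ~ Bool
  FAIL: mismatch Int ~ Bool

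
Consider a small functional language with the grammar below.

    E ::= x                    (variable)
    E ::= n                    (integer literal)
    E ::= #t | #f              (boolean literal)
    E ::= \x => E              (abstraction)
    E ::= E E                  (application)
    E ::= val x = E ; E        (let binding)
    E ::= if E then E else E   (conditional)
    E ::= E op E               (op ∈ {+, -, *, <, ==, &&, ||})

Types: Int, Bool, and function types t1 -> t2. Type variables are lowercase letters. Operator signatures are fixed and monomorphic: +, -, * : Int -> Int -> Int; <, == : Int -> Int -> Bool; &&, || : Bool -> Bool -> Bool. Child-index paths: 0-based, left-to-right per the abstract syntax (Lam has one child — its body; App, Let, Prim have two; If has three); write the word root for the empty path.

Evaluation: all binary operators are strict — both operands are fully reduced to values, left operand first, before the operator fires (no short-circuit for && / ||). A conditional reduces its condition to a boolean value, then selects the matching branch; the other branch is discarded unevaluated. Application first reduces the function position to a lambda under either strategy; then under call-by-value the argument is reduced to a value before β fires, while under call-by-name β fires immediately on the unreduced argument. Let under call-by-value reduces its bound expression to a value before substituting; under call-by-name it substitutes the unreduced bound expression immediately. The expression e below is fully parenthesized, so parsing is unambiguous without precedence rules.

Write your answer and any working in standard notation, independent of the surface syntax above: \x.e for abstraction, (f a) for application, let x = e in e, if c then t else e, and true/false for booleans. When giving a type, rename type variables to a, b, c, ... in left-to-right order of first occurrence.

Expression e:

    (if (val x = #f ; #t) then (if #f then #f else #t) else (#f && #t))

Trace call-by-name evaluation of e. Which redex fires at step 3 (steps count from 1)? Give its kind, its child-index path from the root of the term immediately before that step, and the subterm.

Answer: if at root : (if false then false else true)

Trace:
step 0: (if (let x = false in true) then (if false then false else true) else (false && true))
step 1: [let@0] (if true then (if false then false else true) else (false && true))
step 2: [if@root] (if false then false else true)
step 3: [if@root] true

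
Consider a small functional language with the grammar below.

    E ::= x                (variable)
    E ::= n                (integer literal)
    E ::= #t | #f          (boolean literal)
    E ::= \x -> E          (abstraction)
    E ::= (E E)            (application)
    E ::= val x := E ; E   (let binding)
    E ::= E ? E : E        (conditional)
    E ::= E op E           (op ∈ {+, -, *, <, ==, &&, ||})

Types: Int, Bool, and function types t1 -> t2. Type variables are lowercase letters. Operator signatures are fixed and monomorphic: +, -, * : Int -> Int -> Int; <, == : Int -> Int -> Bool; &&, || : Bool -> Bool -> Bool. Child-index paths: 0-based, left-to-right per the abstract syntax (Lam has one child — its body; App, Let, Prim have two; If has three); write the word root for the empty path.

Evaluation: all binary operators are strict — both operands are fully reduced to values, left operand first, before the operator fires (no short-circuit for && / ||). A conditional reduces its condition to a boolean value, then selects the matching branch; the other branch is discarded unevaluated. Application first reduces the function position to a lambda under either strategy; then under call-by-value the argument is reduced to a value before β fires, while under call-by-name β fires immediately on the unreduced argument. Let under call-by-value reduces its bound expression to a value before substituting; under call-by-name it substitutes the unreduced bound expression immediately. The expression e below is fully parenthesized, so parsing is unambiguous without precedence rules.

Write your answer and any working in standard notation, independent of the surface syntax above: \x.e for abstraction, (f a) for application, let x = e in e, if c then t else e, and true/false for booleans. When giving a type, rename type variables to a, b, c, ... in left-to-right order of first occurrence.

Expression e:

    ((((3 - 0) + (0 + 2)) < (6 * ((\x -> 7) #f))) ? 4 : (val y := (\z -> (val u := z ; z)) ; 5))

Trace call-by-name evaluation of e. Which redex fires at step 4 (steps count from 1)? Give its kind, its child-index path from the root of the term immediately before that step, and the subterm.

Answer: beta at 0.1.1 : ((\x.7) false)

Working:
step 0: (if (((3 - 0) + (0 + 2)) < (6 * ((\x.7) false))) then 4 else (let y = (\z.(let u = z in z)) in 5))
step 1: [delta@0.0.0] (if ((3 + (0 + 2)) < (6 * ((\x.7) false))) then 4 else (let y = (\z.(let u = z in z)) in 5))
step 2: [delta@0.0.1] (if ((3 + 2) < (6 * ((\x.7) false))) then 4 else (let y = (\z.(let u = z in z)) in 5))
step 3: [delta@0.0] (if (5 < (6 * ((\x.7) false))) then 4 else (let y = (\z.(let u = z in z)) in 5))
step 4: [beta@0.1.1] (if (5 < (6 * 7)) then 4 else (let y = (\z.(let u = z in z)) in 5))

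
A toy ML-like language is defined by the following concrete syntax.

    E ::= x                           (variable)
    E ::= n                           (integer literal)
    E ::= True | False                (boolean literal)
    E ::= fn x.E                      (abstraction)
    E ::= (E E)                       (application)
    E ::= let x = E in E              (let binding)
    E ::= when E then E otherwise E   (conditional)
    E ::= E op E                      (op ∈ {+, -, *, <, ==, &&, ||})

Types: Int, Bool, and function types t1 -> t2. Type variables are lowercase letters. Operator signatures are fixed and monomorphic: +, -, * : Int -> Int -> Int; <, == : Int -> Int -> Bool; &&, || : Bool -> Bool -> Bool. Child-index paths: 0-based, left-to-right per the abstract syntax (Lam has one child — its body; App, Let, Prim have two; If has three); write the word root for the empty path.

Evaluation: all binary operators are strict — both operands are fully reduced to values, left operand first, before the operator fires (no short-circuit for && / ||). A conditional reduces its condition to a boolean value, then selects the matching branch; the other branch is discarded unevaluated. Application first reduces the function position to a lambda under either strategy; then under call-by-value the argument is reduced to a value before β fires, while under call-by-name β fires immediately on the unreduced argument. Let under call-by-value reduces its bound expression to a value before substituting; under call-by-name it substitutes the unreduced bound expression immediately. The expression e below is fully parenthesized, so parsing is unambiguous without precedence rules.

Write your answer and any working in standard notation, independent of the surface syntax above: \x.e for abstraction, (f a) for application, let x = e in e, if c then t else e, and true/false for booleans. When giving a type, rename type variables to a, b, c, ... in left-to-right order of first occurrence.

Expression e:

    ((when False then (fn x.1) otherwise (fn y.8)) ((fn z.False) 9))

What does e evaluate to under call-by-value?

Derivation:
step 0: ((if false then (\x.1) else (\y.8)) ((\z.false) 9))
step 1: [if@0] ((\y.8) ((\z.false) 9))
step 2: [beta@1] ((\y.8) false)
step 3: [beta@root] 8

Answer: 8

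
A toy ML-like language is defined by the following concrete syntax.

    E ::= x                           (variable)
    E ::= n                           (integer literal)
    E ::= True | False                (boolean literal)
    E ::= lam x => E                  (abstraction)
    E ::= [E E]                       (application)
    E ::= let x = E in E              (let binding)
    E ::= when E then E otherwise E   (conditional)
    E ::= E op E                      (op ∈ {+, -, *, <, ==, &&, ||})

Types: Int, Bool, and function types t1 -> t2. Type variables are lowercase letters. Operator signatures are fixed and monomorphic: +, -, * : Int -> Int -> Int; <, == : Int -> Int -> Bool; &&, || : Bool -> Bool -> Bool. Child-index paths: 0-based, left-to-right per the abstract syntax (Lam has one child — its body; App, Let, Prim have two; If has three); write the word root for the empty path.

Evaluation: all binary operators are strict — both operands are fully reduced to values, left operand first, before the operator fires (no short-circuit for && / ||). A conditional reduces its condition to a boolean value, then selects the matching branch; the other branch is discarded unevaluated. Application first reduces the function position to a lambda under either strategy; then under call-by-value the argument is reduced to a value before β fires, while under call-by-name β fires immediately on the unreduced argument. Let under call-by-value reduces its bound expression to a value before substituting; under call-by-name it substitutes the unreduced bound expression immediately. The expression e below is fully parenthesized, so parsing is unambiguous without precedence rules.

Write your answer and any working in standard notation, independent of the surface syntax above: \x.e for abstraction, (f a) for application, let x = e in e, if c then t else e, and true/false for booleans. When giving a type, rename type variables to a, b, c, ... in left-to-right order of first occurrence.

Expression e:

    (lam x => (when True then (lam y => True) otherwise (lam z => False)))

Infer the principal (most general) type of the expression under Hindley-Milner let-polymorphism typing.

Answer: a -> b -> Bool

Derivation:
  unify Bool ~ Bool
\y._ : b -> Bool
\z._ : c -> Bool
  unify b -> Bool ~ c -> Bool
  unify b ~ c
  unify Bool ~ Bool
\x._ : a -> c -> Bool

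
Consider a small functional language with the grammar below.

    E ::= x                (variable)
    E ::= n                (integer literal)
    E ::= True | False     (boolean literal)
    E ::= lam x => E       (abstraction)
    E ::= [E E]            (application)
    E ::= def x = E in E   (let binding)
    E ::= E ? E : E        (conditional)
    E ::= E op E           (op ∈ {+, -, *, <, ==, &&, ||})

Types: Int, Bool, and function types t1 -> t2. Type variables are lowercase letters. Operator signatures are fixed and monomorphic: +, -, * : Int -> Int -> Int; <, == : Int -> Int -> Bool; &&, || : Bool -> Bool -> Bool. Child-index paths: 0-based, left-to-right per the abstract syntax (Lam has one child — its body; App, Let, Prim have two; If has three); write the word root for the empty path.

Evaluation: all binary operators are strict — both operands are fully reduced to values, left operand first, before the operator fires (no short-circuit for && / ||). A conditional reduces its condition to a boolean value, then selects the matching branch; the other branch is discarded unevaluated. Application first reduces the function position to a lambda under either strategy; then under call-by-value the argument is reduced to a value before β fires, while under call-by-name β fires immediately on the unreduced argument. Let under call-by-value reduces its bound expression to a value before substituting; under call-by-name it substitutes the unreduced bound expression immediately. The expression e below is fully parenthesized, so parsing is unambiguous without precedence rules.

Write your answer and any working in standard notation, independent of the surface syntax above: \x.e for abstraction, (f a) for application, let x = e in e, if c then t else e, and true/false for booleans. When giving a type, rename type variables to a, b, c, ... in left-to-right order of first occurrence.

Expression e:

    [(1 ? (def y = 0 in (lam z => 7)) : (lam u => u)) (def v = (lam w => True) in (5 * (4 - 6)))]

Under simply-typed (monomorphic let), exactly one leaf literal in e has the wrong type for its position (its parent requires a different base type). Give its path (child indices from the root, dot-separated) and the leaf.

Trace:
  unify Int ~ Bool
  FAIL: mismatch Int ~ Bool

Answer: 0.0 : 1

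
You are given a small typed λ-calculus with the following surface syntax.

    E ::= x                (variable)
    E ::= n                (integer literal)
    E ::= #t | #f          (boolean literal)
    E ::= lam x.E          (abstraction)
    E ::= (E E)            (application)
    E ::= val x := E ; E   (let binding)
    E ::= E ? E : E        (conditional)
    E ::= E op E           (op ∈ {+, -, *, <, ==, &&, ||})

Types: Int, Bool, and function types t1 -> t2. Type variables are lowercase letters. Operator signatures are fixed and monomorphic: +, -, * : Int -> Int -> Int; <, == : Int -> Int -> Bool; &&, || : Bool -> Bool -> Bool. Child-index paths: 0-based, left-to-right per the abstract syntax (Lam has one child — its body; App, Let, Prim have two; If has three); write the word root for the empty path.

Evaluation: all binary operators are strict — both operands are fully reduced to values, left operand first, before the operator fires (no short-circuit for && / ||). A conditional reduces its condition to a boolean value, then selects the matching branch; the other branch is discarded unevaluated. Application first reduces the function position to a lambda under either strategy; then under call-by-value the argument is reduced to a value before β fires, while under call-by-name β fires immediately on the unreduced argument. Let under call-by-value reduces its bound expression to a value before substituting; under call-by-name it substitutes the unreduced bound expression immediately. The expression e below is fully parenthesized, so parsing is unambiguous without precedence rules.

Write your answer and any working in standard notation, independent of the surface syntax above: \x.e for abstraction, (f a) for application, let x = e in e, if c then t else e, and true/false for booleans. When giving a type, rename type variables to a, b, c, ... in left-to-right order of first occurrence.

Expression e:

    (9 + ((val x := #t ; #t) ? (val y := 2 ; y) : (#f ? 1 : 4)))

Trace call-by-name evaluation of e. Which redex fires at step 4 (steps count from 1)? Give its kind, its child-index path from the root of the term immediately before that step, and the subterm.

Working:
step 0: (9 + (if (let x = true in true) then (let y = 2 in y) else (if false then 1 else 4)))
step 1: [let@1.0] (9 + (if true then (let y = 2 in y) else (if false then 1 else 4)))
step 2: [if@1] (9 + (let y = 2 in y))
step 3: [let@1] (9 + 2)
step 4: [delta@root] 11

Answer: delta at root : (9 + 2)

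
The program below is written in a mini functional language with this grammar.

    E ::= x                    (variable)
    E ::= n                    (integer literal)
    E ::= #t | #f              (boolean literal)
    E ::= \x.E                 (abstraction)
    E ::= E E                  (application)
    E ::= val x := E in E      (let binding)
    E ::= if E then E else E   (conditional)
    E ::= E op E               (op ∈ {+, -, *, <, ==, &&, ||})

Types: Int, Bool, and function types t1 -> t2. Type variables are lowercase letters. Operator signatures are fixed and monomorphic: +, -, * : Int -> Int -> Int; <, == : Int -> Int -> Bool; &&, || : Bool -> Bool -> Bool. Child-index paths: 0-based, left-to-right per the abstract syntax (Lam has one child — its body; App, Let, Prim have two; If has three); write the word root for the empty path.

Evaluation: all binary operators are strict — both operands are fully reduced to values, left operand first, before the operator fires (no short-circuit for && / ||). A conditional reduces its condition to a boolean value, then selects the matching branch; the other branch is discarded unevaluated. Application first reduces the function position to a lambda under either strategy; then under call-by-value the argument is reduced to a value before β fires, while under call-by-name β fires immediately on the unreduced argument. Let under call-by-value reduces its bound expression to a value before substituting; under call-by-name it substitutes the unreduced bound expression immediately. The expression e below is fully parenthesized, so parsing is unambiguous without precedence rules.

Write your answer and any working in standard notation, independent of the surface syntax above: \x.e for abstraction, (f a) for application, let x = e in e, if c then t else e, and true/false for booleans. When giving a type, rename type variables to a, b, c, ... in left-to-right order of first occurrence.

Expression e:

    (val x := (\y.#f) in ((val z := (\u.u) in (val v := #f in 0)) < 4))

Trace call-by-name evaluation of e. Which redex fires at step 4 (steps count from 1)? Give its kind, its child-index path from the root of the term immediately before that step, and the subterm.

Trace:
step 0: (let x = (\y.false) in ((let z = (\u.u) in (let v = false in 0)) < 4))
step 1: [let@root] ((let z = (\u.u) in (let v = false in 0)) < 4)
step 2: [let@0] ((let v = false in 0) < 4)
step 3: [let@0] (0 < 4)
step 4: [delta@root] true

Answer: delta at root : (0 < 4)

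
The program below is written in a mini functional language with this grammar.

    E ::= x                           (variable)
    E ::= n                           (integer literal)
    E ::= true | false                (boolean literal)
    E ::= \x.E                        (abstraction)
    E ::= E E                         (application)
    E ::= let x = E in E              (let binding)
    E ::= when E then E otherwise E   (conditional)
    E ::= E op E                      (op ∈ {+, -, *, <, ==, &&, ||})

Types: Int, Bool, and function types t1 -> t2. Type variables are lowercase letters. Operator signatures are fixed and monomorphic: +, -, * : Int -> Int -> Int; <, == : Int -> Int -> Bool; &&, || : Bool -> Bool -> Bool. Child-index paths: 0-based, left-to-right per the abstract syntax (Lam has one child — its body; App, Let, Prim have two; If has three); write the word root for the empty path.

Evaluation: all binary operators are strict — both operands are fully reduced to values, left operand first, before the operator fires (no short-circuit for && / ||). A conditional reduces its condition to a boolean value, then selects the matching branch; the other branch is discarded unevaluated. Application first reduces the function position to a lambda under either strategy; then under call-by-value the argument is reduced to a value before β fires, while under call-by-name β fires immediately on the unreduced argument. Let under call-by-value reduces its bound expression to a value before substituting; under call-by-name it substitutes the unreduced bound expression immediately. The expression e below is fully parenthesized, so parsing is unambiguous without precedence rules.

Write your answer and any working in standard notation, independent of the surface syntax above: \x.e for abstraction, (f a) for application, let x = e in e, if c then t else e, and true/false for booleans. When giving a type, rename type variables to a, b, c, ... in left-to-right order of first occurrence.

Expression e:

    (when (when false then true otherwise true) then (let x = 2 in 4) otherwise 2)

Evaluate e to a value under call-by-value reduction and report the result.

Working:
step 0: (if (if false then true else true) then (let x = 2 in 4) else 2)
step 1: [if@0] (if true then (let x = 2 in 4) else 2)
step 2: [if@root] (let x = 2 in 4)
step 3: [let@root] 4

Answer: 4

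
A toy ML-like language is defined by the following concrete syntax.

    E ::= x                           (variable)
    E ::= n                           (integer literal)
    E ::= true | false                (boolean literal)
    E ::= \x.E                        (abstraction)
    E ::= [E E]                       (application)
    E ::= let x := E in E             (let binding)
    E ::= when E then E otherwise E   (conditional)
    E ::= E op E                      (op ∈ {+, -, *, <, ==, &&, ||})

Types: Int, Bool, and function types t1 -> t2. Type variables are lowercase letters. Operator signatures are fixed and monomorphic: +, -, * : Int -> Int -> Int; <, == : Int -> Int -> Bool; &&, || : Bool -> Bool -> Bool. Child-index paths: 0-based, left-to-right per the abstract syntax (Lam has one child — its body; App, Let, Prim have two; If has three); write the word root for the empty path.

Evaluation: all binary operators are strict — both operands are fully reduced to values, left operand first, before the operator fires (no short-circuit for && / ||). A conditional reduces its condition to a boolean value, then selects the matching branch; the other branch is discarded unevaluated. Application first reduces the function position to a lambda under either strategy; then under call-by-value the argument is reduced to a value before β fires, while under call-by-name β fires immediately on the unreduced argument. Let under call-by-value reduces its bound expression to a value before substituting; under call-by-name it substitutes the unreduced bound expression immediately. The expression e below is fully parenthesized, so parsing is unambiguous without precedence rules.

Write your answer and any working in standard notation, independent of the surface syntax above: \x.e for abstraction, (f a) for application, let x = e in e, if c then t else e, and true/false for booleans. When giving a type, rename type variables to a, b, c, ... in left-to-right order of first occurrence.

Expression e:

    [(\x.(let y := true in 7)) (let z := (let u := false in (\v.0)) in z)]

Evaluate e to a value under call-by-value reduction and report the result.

Derivation:
step 0: ((\x.(let y = true in 7)) (let z = (let u = false in (\v.0)) in z))
step 1: [let@1.0] ((\x.(let y = true in 7)) (let z = (\v.0) in z))
step 2: [let@1] ((\x.(let y = true in 7)) (\v.0))
step 3: [beta@root] (let y = true in 7)
step 4: [let@root] 7

Answer: 7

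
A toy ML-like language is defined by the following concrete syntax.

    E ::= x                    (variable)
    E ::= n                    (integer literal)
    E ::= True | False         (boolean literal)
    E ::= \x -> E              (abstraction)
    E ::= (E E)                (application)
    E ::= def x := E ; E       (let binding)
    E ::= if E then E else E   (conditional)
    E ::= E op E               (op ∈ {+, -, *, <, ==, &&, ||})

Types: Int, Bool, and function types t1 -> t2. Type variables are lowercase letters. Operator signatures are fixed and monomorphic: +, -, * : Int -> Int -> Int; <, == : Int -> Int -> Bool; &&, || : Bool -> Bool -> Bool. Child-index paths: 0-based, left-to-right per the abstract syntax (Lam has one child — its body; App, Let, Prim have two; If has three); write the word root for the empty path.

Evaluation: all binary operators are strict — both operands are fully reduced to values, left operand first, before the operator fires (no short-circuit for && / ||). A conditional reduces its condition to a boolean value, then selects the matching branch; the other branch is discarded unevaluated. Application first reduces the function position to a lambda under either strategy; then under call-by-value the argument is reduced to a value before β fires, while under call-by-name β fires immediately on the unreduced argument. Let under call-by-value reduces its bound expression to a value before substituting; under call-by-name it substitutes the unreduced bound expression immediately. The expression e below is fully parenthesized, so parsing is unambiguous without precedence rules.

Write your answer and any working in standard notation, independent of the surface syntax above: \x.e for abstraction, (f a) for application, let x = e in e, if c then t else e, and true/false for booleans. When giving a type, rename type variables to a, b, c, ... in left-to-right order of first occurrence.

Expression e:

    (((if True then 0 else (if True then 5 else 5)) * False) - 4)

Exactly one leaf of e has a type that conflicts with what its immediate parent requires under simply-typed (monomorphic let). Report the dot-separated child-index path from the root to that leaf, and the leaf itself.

Answer: 0.1 : false

Derivation:
  unify Bool ~ Bool
  unify Bool ~ Bool
  unify Int ~ Int
  unify Int ~ Int
  unify Int ~ Int
  unify Bool ~ Int
  FAIL: mismatch Bool ~ Int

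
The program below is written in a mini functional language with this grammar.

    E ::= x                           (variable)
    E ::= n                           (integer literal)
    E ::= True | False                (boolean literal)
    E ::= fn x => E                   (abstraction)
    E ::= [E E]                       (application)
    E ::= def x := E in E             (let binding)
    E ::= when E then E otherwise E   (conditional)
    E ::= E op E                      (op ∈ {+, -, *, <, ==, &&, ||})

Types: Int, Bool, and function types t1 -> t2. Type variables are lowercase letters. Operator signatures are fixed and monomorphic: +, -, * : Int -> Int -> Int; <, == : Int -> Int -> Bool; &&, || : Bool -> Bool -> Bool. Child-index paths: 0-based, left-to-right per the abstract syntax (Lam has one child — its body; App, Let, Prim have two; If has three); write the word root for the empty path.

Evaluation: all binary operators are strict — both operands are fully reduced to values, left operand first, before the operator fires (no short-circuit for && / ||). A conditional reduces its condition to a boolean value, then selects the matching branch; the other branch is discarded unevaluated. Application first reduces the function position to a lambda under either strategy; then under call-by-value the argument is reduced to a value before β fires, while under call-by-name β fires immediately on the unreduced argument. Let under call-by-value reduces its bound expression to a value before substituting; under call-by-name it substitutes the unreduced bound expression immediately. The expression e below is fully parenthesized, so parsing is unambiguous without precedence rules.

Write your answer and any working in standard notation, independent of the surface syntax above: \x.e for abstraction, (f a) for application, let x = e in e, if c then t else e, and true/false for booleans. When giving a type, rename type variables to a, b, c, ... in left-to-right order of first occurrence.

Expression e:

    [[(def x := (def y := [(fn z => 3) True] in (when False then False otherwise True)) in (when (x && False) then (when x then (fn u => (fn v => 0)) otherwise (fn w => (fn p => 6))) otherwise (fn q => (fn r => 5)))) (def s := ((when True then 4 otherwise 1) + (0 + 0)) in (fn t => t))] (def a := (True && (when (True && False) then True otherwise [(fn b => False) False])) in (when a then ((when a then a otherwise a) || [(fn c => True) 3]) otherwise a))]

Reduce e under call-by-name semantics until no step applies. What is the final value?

Trace:
step 0: (((let x = (let y = ((\z.3) true) in (if false then false else true)) in (if (x && false) then (if x then (\u.(\v.0)) else (\w.(\p.6))) else (\q.(\r.5)))) (let s = ((if true then 4 else 1) + (0 + 0)) in (\t.t))) (let a = (true && (if (true && false) then true else ((\b.false) false))) in (if a then ((if a then a else a) || ((\c.true) 3)) else a)))
step 1: [let@0.0] (((if ((let y = ((\z.3) true) in (if false then false else true)) && false) then (if (let y = ((\z.3) true) in (if false then false else true)) then (\u.(\v.0)) else (\w.(\p.6))) else (\q.(\r.5))) (let s = ((if true then 4 else 1) + (0 + 0)) in (\t.t))) (let a = (true && (if (true && false) then true else ((\b.false) false))) in (if a then ((if a then a else a) || ((\c.true) 3)) else a)))
step 2: [let@0.0.0.0] (((if ((if false then false else true) && false) then (if (let y = ((\z.3) true) in (if false then false else true)) then (\u.(\v.0)) else (\w.(\p.6))) else (\q.(\r.5))) (let s = ((if true then 4 else 1) + (0 + 0)) in (\t.t))) (let a = (true && (if (true && false) then true else ((\b.false) false))) in (if a then ((if a then a else a) || ((\c.true) 3)) else a)))
step 3: [if@0.0.0.0] (((if (true && false) then (if (let y = ((\z.3) true) in (if false then false else true)) then (\u.(\v.0)) else (\w.(\p.6))) else (\q.(\r.5))) (let s = ((if true then 4 else 1) + (0 + 0)) in (\t.t))) (let a = (true && (if (true && false) then true else ((\b.false) false))) in (if a then ((if a then a else a) || ((\c.true) 3)) else a)))
step 4: [delta@0.0.0] (((if false then (if (let y = ((\z.3) true) in (if false then false else true)) then (\u.(\v.0)) else (\w.(\p.6))) else (\q.(\r.5))) (let s = ((if true then 4 else 1) + (0 + 0)) in (\t.t))) (let a = (true && (if (true && false) then true else ((\b.false) false))) in (if a then ((if a then a else a) || ((\c.true) 3)) else a)))
step 5: [if@0.0] (((\q.(\r.5)) (let s = ((if true then 4 else 1) + (0 + 0)) in (\t.t))) (let a = (true && (if (true && false) then true else ((\b.false) false))) in (if a then ((if a then a else a) || ((\c.true) 3)) else a)))
step 6: [beta@0] ((\r.5) (let a = (true && (if (true && false) then true else ((\b.false) false))) in (if a then ((if a then a else a) || ((\c.true) 3)) else a)))
step 7: [beta@root] 5

Answer: 5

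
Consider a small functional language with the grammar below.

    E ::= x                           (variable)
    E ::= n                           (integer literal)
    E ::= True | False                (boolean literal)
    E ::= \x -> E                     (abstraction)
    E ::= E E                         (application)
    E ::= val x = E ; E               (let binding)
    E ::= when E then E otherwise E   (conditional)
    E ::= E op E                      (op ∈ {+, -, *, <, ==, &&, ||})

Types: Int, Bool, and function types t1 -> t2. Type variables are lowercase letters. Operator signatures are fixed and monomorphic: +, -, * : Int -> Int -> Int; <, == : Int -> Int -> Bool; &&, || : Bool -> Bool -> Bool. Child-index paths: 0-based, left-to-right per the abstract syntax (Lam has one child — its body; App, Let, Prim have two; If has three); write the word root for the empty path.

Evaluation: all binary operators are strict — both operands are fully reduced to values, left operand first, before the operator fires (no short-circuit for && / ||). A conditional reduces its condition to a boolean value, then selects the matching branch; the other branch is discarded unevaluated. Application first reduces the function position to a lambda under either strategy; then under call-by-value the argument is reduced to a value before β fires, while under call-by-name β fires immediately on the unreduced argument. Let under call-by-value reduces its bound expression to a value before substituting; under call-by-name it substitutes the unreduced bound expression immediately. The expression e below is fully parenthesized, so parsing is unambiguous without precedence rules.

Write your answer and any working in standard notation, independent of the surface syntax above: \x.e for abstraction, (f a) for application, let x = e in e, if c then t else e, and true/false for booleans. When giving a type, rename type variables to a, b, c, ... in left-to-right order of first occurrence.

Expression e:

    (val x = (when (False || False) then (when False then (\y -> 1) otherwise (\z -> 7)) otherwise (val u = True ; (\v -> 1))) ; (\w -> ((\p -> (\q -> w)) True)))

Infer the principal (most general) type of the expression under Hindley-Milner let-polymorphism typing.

Derivation:
  unify Bool ~ Bool
  unify Bool ~ Bool
  unify Bool ~ Bool
  unify Bool ~ Bool
\y._ : a -> Int
\z._ : b -> Int
  unify a -> Int ~ b -> Int
  unify a ~ b
  unify Int ~ Int
let u : Bool
\v._ : c -> Int
  unify b -> Int ~ c -> Int
  unify b ~ c
  unify Int ~ Int
let x : forall. c -> Int
w : d
\q._ : f -> d
\p._ : e -> f -> d
  unify e -> f -> d ~ Bool -> g
  unify e ~ Bool
  unify f -> d ~ g
_ _ : f -> d
\w._ : d -> f -> d

Answer: a -> b -> a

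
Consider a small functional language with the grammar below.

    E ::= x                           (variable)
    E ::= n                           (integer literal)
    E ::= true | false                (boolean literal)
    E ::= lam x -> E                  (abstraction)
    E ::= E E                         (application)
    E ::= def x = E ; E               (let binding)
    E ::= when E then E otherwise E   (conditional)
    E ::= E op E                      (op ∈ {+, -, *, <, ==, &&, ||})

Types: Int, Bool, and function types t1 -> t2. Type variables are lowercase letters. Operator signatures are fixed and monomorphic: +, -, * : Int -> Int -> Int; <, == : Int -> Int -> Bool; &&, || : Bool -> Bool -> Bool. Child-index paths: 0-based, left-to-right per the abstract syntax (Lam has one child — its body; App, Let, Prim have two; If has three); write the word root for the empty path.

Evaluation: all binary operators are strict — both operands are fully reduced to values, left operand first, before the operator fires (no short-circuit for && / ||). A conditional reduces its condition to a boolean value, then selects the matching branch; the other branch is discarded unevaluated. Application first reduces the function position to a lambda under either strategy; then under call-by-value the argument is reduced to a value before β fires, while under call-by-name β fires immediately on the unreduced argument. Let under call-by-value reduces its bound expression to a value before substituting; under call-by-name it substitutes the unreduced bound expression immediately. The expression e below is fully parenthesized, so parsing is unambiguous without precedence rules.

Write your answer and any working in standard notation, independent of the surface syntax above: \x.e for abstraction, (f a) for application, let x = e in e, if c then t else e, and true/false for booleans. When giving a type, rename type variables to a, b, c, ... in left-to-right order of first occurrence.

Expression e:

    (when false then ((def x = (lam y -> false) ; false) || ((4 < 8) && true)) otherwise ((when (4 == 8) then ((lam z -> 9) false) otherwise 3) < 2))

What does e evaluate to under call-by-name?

Answer: false

Derivation:
step 0: (if false then ((let x = (\y.false) in false) || ((4 < 8) && true)) else ((if (4 == 8) then ((\z.9) false) else 3) < 2))
step 1: [if@root] ((if (4 == 8) then ((\z.9) false) else 3) < 2)
step 2: [delta@0.0] ((if false then ((\z.9) false) else 3) < 2)
step 3: [if@0] (3 < 2)
step 4: [delta@root] false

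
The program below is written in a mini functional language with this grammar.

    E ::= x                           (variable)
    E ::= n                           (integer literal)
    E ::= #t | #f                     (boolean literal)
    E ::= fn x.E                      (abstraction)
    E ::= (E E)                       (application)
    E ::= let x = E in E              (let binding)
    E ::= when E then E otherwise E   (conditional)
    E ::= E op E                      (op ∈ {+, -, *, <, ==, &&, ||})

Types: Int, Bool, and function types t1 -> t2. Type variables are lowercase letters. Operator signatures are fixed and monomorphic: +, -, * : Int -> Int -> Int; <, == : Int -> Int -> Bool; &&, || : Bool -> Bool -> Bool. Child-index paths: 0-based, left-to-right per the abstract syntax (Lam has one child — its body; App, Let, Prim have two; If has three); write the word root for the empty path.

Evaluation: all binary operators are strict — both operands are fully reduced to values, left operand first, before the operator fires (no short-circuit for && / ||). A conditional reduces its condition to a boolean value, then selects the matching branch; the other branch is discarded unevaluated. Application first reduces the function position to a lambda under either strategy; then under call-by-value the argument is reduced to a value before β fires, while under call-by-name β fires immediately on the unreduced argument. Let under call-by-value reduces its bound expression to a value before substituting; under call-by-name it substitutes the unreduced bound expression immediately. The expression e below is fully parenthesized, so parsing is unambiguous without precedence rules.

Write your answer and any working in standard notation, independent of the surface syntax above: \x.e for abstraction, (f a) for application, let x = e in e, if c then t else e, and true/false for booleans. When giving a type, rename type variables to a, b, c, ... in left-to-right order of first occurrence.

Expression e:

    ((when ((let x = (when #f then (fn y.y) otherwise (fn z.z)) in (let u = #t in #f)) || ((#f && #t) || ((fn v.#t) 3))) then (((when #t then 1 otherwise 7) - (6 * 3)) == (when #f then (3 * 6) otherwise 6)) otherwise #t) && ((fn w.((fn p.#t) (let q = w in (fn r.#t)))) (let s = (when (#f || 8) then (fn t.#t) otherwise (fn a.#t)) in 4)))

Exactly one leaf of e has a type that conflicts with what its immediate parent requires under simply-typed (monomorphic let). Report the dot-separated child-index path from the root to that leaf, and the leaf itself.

Answer: 1.1.0.0.1 : 8

Working:
  unify Bool ~ Bool
y : a
\y._ : a -> a
z : b
\z._ : b -> b
  unify a -> a ~ b -> b
  unify a ~ b
  unify b ~ b
let x : b -> b
let u : Bool
  unify Bool ~ Bool
  unify Bool ~ Bool
  unify Bool ~ Bool
  unify Bool ~ Bool
\v._ : c -> Bool
  unify c -> Bool ~ Int -> d
  unify c ~ Int
  unify Bool ~ d
_ _ : Bool
  unify Bool ~ Bool
  unify Bool ~ Bool
  unify Bool ~ Bool
  unify Bool ~ Bool
  unify Int ~ Int
  unify Int ~ Int
  unify Int ~ Int
  unify Int ~ Int
  unify Int ~ Int
  unify Int ~ Int
  unify Bool ~ Bool
  unify Int ~ Int
  unify Int ~ Int
  unify Int ~ Int
  unify Int ~ Int
  unify Bool ~ Bool
  unify Bool ~ Bool
\p._ : f -> Bool
w : e
let q : e
\r._ : g -> Bool
  unify f -> Bool ~ (g -> Bool) -> h
  unify f ~ g -> Bool
  unify Bool ~ h
_ _ : Bool
\w._ : e -> Bool
  unify Bool ~ Bool
  unify Int ~ Bool
  FAIL: mismatch Int ~ Bool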